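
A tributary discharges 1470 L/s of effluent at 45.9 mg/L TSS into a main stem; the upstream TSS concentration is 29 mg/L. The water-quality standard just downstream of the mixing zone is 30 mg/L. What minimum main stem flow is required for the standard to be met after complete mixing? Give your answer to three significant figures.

23400 L/s

Set C_mix = 30: (Q·29.00 + 1470·45.90) / (Q + 1470) = 30
→ Q = 1470·(45.90 − 30)/(30 − 29.00) = 23370 L/s.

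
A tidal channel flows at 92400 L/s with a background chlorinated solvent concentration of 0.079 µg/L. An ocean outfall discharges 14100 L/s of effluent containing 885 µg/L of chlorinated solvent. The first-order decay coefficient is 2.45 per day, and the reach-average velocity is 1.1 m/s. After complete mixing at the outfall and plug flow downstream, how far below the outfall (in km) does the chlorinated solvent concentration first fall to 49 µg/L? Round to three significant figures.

33.8 km

Conservation of mass: C = (92400·0.07900 + 14100·885.0) / 106500 = 12490000/106500 = 117.2 µg/L.
Set 117.2·exp(−k·t) = 49 → t = ln(117.2/49)/k = 30760 s = 8.546 h.
Distance = v·t = 1.1·30760 = 33840 m = 33.84 km.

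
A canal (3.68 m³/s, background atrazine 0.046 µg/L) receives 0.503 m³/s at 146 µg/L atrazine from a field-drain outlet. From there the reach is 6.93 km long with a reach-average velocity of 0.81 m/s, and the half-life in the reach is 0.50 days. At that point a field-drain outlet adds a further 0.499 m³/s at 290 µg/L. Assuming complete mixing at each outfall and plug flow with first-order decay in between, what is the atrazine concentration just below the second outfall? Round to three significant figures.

44.6 µg/L

Flow-weighted average: C = (3.680·0.04600 + 0.5030·146.0) / 4.183 = 73.61/4.183 = 17.60 µg/L; combined flow 4.183 m³/s.
Travel time t = 6.93·1000 / 0.81 = 8556 s = 2.377 h.
Half-life 0.50 d → k = ln 2 / 0.50 = 1.386 d⁻¹.
After decay, C = 17.60 × e^(−kt) = 17.60 × 0.8717 = 15.34 µg/L.
At the second outfall, C = (4.183·15.34 + 0.4990·290.0) / (4.183 + 0.4990) = 44.61 µg/L.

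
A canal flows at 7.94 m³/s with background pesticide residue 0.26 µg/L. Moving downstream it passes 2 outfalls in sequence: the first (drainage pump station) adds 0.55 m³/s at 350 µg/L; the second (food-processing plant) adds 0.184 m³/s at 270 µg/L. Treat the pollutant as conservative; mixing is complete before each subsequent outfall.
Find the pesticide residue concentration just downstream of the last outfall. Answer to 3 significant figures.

28.2 µg/L

Outfall 1: combined Q = 8.490 m³/s; C = (7.940·0.2600 + 0.5500·350.0)/8.490 = 22.92 µg/L.
Outfall 2: combined Q = 8.674 m³/s; C = (8.490·22.92 + 0.1840·270.0)/8.674 = 28.16 µg/L.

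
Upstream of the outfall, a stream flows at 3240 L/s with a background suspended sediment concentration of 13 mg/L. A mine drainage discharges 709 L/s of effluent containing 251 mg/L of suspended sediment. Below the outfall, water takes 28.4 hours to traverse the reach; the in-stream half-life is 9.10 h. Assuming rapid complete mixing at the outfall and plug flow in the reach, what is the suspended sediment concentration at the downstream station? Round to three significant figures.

6.41 mg/L

After mixing, C = (3240·13.00 + 709.0·251.0) / 3949 = 220100/3949 = 55.73 mg/L.
Half-life 9.10 h → k = ln 2 / 9.10 = 0.07617 h⁻¹ = 1.828 d⁻¹.
After decay, C = 55.73 × e^(−kt) = 55.73 × 0.1150 = 6.406 mg/L.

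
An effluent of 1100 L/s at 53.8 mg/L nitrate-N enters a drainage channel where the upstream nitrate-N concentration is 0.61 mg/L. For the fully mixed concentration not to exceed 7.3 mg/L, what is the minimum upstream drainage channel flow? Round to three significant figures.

Set C_mix = 7.3: (Q·0.6100 + 1100·53.80) / (Q + 1100) = 7.3
→ Q = 1100·(53.80 − 7.3)/(7.3 − 0.6100) = 7646 L/s.

7650 L/s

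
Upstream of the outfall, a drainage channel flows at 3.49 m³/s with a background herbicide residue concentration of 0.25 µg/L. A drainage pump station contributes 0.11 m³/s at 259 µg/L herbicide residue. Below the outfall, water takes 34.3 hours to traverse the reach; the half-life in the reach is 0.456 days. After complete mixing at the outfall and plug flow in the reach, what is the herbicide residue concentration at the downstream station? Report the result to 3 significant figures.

Conservation of mass: C = (3.490·0.2500 + 0.1100·259.0) / 3.600 = 29.36/3.600 = 8.156 µg/L.
Half-life 0.456 d → k = ln 2 / 0.456 = 1.520 d⁻¹.
Applying C = C₀e^(−kt): 8.156 × 0.1139 = 0.9290 µg/L.

0.929 µg/L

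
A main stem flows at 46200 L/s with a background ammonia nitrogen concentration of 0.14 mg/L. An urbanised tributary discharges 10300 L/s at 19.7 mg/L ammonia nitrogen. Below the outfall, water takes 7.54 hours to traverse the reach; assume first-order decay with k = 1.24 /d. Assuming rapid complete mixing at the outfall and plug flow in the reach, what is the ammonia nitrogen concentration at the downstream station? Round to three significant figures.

2.51 mg/L

Mixed concentration C = ΣQC/ΣQ = (46200·0.1400 + 10300·19.70) / 56500 = 209400/56500 = 3.706 mg/L.
Decay over the reach: 3.706·exp(−kt) = 3.706·0.6774 = 2.510 mg/L.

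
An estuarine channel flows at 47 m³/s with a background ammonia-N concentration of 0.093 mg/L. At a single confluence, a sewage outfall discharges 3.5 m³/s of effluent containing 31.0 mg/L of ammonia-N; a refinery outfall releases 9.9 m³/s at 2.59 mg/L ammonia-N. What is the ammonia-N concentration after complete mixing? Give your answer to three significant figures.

Mixed concentration C = ΣQC/ΣQ = (47.00·0.09300 + 3.500·31.00 + 9.900·2.590) / 60.40 = 138.5/60.40 = 2.293 mg/L.

2.29 mg/L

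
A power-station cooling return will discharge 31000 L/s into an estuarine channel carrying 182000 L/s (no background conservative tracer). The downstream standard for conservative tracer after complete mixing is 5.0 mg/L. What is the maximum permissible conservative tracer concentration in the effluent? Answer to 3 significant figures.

34.4 mg/L

At the limit, (Qr·Cr + Qe·Cₑ)/(Qr + Qe) = 5.0:
Cₑ = (213000·5.0 − 182000·0) / 31000 = 34.35 mg/L.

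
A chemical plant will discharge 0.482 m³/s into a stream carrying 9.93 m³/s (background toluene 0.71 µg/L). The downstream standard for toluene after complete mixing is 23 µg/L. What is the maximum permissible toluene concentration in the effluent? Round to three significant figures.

At the limit, (Qr·Cr + Qe·Cₑ)/(Qr + Qe) = 23:
Cₑ = (10.41·23 − 9.930·0.7100) / 0.4820 = 482.2 µg/L.

482 µg/L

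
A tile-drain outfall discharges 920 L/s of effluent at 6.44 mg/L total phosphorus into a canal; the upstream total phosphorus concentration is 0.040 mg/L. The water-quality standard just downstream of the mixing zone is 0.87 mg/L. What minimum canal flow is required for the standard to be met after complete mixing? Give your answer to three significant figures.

6170 L/s

Set C_mix = 0.87: (Q·0.04000 + 920.0·6.440) / (Q + 920.0) = 0.87
→ Q = 920.0·(6.440 − 0.87)/(0.87 − 0.04000) = 6174 L/s.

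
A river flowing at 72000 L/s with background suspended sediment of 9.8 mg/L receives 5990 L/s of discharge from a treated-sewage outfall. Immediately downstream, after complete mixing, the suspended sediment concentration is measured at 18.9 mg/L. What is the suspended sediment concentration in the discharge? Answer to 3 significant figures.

128 mg/L

Mass balance: 72000·9.800 + 5990·Cₑ = 77990·18.90
→ Cₑ = (77990·18.90 − 72000·9.800) / 5990 = 128.3 mg/L.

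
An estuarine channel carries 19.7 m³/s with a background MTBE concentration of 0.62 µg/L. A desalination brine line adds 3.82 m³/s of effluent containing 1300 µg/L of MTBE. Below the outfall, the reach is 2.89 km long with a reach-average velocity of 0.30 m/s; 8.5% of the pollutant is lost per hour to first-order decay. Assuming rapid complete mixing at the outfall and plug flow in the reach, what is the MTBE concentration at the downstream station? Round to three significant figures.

167 µg/L

Mixed concentration C = ΣQC/ΣQ = (19.70·0.6200 + 3.820·1300) / 23.52 = 4978/23.52 = 211.7 µg/L.
Travel time t = 2.89·1000 / 0.30 = 9633 s = 2.676 h.
8.5%/h lost → k = −ln(1 − 0.085) = 0.08883 h⁻¹.
Decay over the reach: 211.7·exp(−kt) = 211.7·0.7884 = 166.9 µg/L.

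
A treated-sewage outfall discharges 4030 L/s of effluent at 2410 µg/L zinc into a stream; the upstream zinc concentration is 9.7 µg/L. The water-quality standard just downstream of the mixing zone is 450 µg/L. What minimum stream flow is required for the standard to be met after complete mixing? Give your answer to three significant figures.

17900 L/s

Set C_mix = 450: (Q·9.700 + 4030·2410) / (Q + 4030) = 450
→ Q = 4030·(2410 − 450)/(450 − 9.700) = 17940 L/s.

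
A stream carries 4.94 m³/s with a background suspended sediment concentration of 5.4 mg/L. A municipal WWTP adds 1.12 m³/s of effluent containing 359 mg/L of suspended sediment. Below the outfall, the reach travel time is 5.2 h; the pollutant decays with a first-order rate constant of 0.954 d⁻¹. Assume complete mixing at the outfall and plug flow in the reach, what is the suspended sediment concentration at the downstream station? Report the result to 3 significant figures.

After mixing, C = (4.940·5.400 + 1.120·359.0) / 6.060 = 428.8/6.060 = 70.75 mg/L.
Decay over the reach: 70.75·exp(−kt) = 70.75·0.8133 = 57.54 mg/L.

57.5 mg/L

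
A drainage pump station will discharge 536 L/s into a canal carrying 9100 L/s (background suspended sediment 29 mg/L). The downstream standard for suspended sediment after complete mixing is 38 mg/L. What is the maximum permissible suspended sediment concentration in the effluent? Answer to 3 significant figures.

At the limit, (Qr·Cr + Qe·Cₑ)/(Qr + Qe) = 38:
Cₑ = (9636·38 − 9100·29.00) / 536.0 = 190.8 mg/L.

191 mg/L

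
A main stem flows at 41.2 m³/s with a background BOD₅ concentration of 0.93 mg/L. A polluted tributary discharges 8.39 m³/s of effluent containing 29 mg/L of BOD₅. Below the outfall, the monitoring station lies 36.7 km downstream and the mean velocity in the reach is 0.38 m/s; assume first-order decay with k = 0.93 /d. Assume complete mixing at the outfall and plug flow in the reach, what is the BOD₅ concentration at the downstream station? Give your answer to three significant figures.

Flow-weighted average: C = (41.20·0.9300 + 8.390·29.00) / 49.59 = 281.6/49.59 = 5.679 mg/L.
Travel time t = 36.7·1000 / 0.38 = 96580 s = 26.83 h.
First-order decay: C = 5.679·exp(−k·t) = 5.679·0.3536 = 2.008 mg/L.

2.01 mg/L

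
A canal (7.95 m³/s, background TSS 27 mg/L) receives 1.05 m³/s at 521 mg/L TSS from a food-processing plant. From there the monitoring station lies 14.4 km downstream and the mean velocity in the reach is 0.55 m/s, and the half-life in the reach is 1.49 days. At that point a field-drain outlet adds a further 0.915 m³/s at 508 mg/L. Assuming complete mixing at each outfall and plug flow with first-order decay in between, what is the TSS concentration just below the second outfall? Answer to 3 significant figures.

114 mg/L

Conservation of mass: C = (7.950·27.00 + 1.050·521.0) / 9.000 = 761.7/9.000 = 84.63 mg/L; combined flow 9.000 m³/s.
Travel time t = 14.4·1000 / 0.55 = 26180 s = 7.273 h.
Half-life 1.49 d → k = ln 2 / 1.49 = 0.4652 d⁻¹.
First-order decay: C = 84.63·exp(−k·t) = 84.63·0.8685 = 73.51 mg/L.
Second outfall: C = (9.000·73.51 + 0.9150·508.0)/9.915 = 113.6 mg/L.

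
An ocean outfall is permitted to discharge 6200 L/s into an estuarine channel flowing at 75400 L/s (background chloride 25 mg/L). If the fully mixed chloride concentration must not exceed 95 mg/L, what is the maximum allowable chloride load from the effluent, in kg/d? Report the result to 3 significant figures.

507000 kg/d

Mass balance at the limit: 75400·25.00 + 6200·Cₑ = 81600·95 → Cₑ = 946.3 mg/L.
6200 L/s = 6.200 m³/s. Load = 6.200 m³/s × 946.3 g/m³ × 86 400 s/d = 506900 kg/d.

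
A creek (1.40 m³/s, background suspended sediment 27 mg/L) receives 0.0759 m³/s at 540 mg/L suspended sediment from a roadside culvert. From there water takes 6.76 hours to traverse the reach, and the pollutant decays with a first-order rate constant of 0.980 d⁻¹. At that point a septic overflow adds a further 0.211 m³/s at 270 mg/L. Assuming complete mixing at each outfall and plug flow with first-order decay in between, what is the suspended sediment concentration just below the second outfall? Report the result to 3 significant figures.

Mixed concentration C = ΣQC/ΣQ = (1.400·27.00 + 0.07590·540.0) / 1.476 = 78.79/1.476 = 53.38 mg/L; combined flow 1.476 m³/s.
After decay, C = 53.38 × e^(−kt) = 53.38 × 0.7588 = 40.51 mg/L.
Second outfall: C = (1.476·40.51 + 0.2110·270.0)/1.687 = 69.21 mg/L.

69.2 mg/L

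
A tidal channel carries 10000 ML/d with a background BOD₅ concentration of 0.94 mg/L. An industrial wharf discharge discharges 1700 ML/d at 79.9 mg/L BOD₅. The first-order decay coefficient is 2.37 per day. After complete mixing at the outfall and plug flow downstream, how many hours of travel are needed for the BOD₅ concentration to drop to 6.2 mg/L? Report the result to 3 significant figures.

7.03 h

Flow-weighted average: C = (10000·0.9400 + 1700·79.90) / 11700 = 145200/11700 = 12.41 mg/L.
12.41·exp(−k·t) = 6.2 → t = ln(12.41/6.2)/k = 25310 s = 7.030 h.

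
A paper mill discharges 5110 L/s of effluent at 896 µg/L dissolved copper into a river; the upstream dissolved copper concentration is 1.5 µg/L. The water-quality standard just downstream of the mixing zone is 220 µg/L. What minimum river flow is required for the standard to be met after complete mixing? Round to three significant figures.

Set C_mix = 220: (Q·1.500 + 5110·896.0) / (Q + 5110) = 220
→ Q = 5110·(896.0 − 220)/(220 − 1.500) = 15810 L/s.

15800 L/s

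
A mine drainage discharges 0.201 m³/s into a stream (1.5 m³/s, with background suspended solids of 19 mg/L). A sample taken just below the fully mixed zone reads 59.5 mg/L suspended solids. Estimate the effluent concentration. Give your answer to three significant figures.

Mass balance: 1.500·19.00 + 0.2010·Cₑ = 1.701·59.50
→ Cₑ = (1.701·59.50 − 1.500·19.00) / 0.2010 = 361.7 mg/L.

362 mg/L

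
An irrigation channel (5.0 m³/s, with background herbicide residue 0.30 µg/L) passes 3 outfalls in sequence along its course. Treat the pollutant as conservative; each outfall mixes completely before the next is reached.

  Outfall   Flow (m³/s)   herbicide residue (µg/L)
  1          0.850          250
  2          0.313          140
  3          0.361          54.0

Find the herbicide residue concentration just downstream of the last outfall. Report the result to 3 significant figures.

Below outfall 1: Q → 5.850 m³/s, C = (5.000·0.3000 + 0.8500·250.0)/5.850 = 36.58 µg/L.
Below outfall 2: Q → 6.163 m³/s, C = (5.850·36.58 + 0.3130·140.0)/6.163 = 41.83 µg/L.
Below outfall 3: Q → 6.524 m³/s, C = (6.163·41.83 + 0.3610·54.00)/6.524 = 42.51 µg/L.

42.5 µg/L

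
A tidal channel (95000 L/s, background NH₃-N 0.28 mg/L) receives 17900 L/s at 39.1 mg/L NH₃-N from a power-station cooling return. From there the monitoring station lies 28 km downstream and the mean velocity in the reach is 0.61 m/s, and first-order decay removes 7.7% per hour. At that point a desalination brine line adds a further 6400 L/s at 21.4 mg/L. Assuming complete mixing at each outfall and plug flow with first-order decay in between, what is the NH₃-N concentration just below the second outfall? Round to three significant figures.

3.34 mg/L

Mixed concentration C = ΣQC/ΣQ = (95000·0.2800 + 17900·39.10) / 112900 = 726500/112900 = 6.435 mg/L; combined flow 112900 L/s.
Travel time t = 28·1000 / 0.61 = 45900 s = 12.75 h.
7.7%/h lost → k = −ln(1 − 0.077) = 0.08013 h⁻¹.
After decay, C = 6.435 × e^(−kt) = 6.435 × 0.3600 = 2.317 mg/L.
Second outfall: C = (112900·2.317 + 6400·21.40)/119300 = 3.340 mg/L.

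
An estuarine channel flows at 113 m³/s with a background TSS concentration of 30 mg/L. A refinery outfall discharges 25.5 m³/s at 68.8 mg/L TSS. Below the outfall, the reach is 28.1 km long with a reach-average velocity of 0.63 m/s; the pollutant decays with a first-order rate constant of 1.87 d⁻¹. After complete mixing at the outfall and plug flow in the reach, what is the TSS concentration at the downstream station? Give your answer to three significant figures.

Conservation of mass: C = (113.0·30.00 + 25.50·68.80) / 138.5 = 5144/138.5 = 37.14 mg/L.
Travel time t = 28.1·1000 / 0.63 = 44600 s = 12.39 h.
Applying C = C₀e^(−kt): 37.14 × 0.3808 = 14.15 mg/L.

14.1 mg/L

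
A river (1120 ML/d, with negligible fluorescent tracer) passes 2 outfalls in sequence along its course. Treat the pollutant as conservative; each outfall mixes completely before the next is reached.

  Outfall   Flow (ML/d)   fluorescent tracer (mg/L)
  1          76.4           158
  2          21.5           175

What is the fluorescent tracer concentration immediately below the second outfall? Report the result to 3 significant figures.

13.0 mg/L

After outfall 1: Q = 1120 + 76.40 = 1196 ML/d; C = (1120·0 + 76.40·158.0)/1196 = 10.09 mg/L.
After outfall 2: Q = 1196 + 21.50 = 1218 ML/d; C = (1196·10.09 + 21.50·175.0)/1218 = 13.00 mg/L.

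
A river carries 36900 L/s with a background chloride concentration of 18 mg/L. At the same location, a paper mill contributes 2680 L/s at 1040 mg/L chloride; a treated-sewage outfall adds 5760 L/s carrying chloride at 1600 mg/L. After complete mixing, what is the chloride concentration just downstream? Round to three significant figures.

Mixed concentration C = ΣQC/ΣQ = (36900·18.00 + 2680·1040 + 5760·1600) / 45340 = 12670000/45340 = 279.4 mg/L.

279 mg/L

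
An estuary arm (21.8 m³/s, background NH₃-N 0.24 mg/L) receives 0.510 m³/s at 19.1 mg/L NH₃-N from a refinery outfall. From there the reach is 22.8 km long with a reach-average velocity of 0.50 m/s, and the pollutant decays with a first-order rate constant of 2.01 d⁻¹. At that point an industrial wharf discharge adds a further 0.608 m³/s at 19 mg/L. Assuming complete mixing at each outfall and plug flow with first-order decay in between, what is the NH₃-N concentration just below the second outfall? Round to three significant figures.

0.730 mg/L

Conservation of mass: C = (21.80·0.2400 + 0.5100·19.10) / 22.31 = 14.97/22.31 = 0.6711 mg/L; combined flow 22.31 m³/s.
Travel time t = 22.8·1000 / 0.50 = 45600 s = 12.67 h.
Decay over the reach: 0.6711·exp(−kt) = 0.6711·0.3462 = 0.2323 mg/L.
Second outfall: C = (22.31·0.2323 + 0.6080·19.00)/22.92 = 0.7302 mg/L.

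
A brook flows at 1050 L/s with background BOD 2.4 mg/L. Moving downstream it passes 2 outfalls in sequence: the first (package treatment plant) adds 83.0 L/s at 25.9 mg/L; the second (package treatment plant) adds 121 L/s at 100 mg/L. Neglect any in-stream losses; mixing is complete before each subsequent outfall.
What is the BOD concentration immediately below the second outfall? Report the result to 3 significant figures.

Below outfall 1: Q → 1133 L/s, C = (1050·2.400 + 83.00·25.90)/1133 = 4.122 mg/L.
Below outfall 2: Q → 1254 L/s, C = (1133·4.122 + 121.0·100.0)/1254 = 13.37 mg/L.

13.4 mg/L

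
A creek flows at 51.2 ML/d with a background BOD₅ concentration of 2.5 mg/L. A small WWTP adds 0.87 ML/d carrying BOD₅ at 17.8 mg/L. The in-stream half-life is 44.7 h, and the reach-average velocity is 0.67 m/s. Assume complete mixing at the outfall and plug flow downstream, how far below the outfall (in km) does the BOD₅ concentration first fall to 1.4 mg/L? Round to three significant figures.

Mass balance: C = (51.20·2.500 + 0.8700·17.80) / 52.07 = 143.5/52.07 = 2.756 mg/L.
Half-life 44.7 h → k = ln 2 / 44.7 = 0.01551 h⁻¹ = 0.3722 d⁻¹.
Set 2.756·exp(−k·t) = 1.4 → t = ln(2.756/1.4)/k = 157200 s = 43.67 h.
Distance = v·t = 0.67·157200 = 105300 m = 105.3 km.

105 km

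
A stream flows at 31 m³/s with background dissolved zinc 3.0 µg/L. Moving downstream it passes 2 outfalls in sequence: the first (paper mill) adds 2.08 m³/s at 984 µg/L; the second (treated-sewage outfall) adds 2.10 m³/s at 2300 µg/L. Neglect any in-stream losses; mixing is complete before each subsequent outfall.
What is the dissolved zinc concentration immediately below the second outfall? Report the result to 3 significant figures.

Outfall 1: combined Q = 33.08 m³/s; C = (31.00·3.000 + 2.080·984.0)/33.08 = 64.68 µg/L.
Outfall 2: combined Q = 35.18 m³/s; C = (33.08·64.68 + 2.100·2300)/35.18 = 198.1 µg/L.

198 µg/L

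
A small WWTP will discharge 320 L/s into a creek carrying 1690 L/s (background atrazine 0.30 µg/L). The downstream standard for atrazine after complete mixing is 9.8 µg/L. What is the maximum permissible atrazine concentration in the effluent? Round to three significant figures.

60.0 µg/L

At the limit, (Qr·Cr + Qe·Cₑ)/(Qr + Qe) = 9.8:
Cₑ = (2010·9.8 − 1690·0.3000) / 320.0 = 59.97 µg/L.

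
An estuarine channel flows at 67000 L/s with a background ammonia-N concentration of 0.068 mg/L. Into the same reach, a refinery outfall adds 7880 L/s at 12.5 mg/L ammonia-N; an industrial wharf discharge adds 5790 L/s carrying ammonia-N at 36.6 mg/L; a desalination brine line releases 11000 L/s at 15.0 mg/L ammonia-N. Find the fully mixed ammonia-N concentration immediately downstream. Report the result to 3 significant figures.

5.24 mg/L

Conservation of mass: C = (67000·0.06800 + 7880·12.50 + 5790·36.60 + 11000·15.00) / 91670 = 480000/91670 = 5.236 mg/L.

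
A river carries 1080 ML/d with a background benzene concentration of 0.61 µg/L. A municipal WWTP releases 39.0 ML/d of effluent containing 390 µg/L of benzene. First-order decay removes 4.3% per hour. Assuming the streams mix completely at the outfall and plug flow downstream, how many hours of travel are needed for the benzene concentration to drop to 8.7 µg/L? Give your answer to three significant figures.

Flow-weighted average: C = (1080·0.6100 + 39.00·390.0) / 1119 = 15870/1119 = 14.18 µg/L.
4.3%/h lost → k = −ln(1 − 0.043) = 0.04395 h⁻¹.
14.18·exp(−k·t) = 8.7 → t = ln(14.18/8.7)/k = 40020 s = 11.12 h.

11.1 h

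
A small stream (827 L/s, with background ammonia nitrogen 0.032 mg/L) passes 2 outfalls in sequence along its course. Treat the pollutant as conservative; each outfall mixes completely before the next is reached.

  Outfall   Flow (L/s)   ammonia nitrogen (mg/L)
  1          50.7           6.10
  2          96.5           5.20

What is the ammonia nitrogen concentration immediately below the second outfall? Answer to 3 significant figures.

0.860 mg/L

Below outfall 1: Q → 877.7 L/s, C = (827.0·0.03200 + 50.70·6.100)/877.7 = 0.3825 mg/L.
Below outfall 2: Q → 974.2 L/s, C = (877.7·0.3825 + 96.50·5.200)/974.2 = 0.8597 mg/L.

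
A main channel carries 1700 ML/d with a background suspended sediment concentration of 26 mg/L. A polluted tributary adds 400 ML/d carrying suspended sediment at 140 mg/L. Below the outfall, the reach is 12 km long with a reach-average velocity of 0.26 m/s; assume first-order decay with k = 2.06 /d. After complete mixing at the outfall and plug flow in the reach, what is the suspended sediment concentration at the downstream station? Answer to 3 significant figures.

Mass balance: C = (1700·26.00 + 400.0·140.0) / 2100 = 100200/2100 = 47.71 mg/L.
Travel time t = 12·1000 / 0.26 = 46150 s = 12.82 h.
After decay, C = 47.71 × e^(−kt) = 47.71 × 0.3327 = 15.88 mg/L.

15.9 mg/L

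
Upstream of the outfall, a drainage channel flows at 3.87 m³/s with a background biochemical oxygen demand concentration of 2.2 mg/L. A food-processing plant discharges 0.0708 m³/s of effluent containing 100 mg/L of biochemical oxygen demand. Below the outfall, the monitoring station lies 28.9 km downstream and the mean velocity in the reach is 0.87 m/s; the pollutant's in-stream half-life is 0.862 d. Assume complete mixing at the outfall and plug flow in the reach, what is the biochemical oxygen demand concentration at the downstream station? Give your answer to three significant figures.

2.90 mg/L

Flow-weighted average: C = (3.870·2.200 + 0.07080·100.0) / 3.941 = 15.59/3.941 = 3.957 mg/L.
Travel time t = 28.9·1000 / 0.87 = 33220 s = 9.227 h.
Half-life 0.862 d → k = ln 2 / 0.862 = 0.8041 d⁻¹.
Applying C = C₀e^(−kt): 3.957 × 0.7341 = 2.905 mg/L.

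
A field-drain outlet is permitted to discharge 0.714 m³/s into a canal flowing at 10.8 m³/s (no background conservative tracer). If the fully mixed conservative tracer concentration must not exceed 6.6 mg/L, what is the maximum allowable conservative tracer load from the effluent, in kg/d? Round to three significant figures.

6570 kg/d

Mass balance at the limit: 10.80·0 + 0.7140·Cₑ = 11.51·6.6 → Cₑ = 106.4 mg/L.
Load = 0.7140 m³/s × 106.4 g/m³ × 86 400 s/d = 6566 kg/d.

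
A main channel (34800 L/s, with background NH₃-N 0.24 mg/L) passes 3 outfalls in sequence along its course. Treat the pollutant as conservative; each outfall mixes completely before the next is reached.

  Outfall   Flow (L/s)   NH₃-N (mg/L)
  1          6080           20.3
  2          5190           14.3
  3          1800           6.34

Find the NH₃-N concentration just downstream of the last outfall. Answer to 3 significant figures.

4.54 mg/L

Below outfall 1: Q → 40880 L/s, C = (34800·0.2400 + 6080·20.30)/40880 = 3.223 mg/L.
Below outfall 2: Q → 46070 L/s, C = (40880·3.223 + 5190·14.30)/46070 = 4.471 mg/L.
Below outfall 3: Q → 47870 L/s, C = (46070·4.471 + 1800·6.340)/47870 = 4.542 mg/L.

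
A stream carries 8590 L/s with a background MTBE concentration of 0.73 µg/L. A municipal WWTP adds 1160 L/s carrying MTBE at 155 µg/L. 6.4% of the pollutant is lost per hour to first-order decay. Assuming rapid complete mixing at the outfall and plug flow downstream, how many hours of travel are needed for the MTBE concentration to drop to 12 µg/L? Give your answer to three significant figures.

7.01 h

Conservation of mass: C = (8590·0.7300 + 1160·155.0) / 9750 = 186100/9750 = 19.08 µg/L.
6.4%/h lost → k = −ln(1 − 0.064) = 0.06614 h⁻¹.
19.08·exp(−k·t) = 12 → t = ln(19.08/12)/k = 25250 s = 7.015 h.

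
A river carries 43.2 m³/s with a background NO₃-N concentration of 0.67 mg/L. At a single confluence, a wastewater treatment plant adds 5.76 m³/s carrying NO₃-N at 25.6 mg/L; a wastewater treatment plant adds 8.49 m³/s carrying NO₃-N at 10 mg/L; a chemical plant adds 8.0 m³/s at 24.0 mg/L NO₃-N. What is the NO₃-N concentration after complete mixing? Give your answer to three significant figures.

After mixing, C = (43.20·0.6700 + 5.760·25.60 + 8.490·10.00 + 8.000·24.00) / 65.45 = 453.3/65.45 = 6.926 mg/L.

6.93 mg/L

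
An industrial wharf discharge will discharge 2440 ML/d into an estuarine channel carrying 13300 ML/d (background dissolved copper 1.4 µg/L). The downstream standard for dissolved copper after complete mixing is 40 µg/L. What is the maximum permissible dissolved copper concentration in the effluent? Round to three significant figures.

At the limit, (Qr·Cr + Qe·Cₑ)/(Qr + Qe) = 40:
Cₑ = (15740·40 − 13300·1.400) / 2440 = 250.4 µg/L.

250 µg/L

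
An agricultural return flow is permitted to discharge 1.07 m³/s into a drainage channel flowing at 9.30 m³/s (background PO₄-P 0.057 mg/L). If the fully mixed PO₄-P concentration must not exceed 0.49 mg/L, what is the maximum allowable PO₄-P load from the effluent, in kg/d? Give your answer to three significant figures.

393 kg/d

Mass balance at the limit: 9.300·0.05700 + 1.070·Cₑ = 10.37·0.49 → Cₑ = 4.253 mg/L.
Load = 1.070 m³/s × 4.253 g/m³ × 86 400 s/d = 393.2 kg/d.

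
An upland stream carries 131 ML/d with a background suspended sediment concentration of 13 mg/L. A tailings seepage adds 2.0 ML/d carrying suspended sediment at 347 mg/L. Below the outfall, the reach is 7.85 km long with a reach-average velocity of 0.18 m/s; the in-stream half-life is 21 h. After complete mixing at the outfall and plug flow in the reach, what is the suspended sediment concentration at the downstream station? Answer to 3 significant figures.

12.1 mg/L

Mass balance: C = (131.0·13.00 + 2.000·347.0) / 133.0 = 2397/133.0 = 18.02 mg/L.
Travel time t = 7.85·1000 / 0.18 = 43610 s = 12.11 h.
Half-life 21 h → k = ln 2 / 21 = 0.03301 h⁻¹ = 0.7922 d⁻¹.
Applying C = C₀e^(−kt): 18.02 × 0.6704 = 12.08 mg/L.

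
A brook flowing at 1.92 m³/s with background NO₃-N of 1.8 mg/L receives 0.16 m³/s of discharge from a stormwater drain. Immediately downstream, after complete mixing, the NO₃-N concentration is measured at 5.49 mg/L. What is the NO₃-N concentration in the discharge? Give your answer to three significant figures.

49.8 mg/L

Mass balance: 1.920·1.800 + 0.1600·Cₑ = 2.080·5.490
→ Cₑ = (2.080·5.490 − 1.920·1.800) / 0.1600 = 49.77 mg/L.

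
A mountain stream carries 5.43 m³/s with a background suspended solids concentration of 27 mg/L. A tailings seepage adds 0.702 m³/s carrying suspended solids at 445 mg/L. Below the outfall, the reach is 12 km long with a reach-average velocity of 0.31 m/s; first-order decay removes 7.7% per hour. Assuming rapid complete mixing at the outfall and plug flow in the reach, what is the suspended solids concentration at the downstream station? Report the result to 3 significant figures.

After mixing, C = (5.430·27.00 + 0.7020·445.0) / 6.132 = 459.0/6.132 = 74.85 mg/L.
Travel time t = 12·1000 / 0.31 = 38710 s = 10.75 h.
7.7%/h lost → k = −ln(1 − 0.077) = 0.08013 h⁻¹.
First-order decay: C = 74.85·exp(−k·t) = 74.85·0.4225 = 31.63 mg/L.

31.6 mg/L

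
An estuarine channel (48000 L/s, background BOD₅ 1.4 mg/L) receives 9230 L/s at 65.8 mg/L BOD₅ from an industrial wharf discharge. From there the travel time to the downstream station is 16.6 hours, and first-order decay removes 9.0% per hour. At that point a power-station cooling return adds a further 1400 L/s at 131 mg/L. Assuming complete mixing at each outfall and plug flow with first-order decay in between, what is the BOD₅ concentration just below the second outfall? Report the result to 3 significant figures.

5.53 mg/L

Conservation of mass: C = (48000·1.400 + 9230·65.80) / 57230 = 674500/57230 = 11.79 mg/L; combined flow 57230 L/s.
9.0%/h lost → k = −ln(1 − 0.09) = 0.09431 h⁻¹.
After decay, C = 11.79 × e^(−kt) = 11.79 × 0.2090 = 2.463 mg/L.
At the second outfall, C = (57230·2.463 + 1400·131.0) / (57230 + 1400) = 5.532 mg/L.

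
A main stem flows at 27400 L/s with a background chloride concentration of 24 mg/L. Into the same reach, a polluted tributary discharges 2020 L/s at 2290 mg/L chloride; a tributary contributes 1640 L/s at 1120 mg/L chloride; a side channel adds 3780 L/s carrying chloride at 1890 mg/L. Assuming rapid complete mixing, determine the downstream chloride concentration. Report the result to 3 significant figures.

Conservation of mass: C = (27400·24.00 + 2020·2290 + 1640·1120 + 3780·1890) / 34840 = 14260000/34840 = 409.4 mg/L.

409 mg/L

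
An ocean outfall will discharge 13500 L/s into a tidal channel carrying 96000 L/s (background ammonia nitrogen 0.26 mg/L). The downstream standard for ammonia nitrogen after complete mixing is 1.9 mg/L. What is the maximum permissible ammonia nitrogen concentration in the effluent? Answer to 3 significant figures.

13.6 mg/L

At the limit, (Qr·Cr + Qe·Cₑ)/(Qr + Qe) = 1.9:
Cₑ = (109500·1.9 − 96000·0.2600) / 13500 = 13.56 mg/L.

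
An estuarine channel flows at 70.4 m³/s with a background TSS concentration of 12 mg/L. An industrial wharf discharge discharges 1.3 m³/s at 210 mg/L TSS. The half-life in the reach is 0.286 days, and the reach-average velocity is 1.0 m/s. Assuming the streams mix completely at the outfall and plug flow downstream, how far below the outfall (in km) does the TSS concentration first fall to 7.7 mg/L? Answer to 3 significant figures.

Mass balance: C = (70.40·12.00 + 1.300·210.0) / 71.70 = 1118/71.70 = 15.59 mg/L.
Half-life 0.286 d → k = ln 2 / 0.286 = 2.424 d⁻¹.
Set 15.59·exp(−k·t) = 7.7 → t = ln(15.59/7.7)/k = 25150 s = 6.985 h.
Distance = v·t = 1.0·25150 = 25150 m = 25.15 km.

25.1 km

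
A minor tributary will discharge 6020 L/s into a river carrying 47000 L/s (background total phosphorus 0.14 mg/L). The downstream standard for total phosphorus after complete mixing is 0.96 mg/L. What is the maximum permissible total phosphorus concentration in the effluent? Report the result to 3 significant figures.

At the limit, (Qr·Cr + Qe·Cₑ)/(Qr + Qe) = 0.96:
Cₑ = (53020·0.96 − 47000·0.1400) / 6020 = 7.362 mg/L.

7.36 mg/L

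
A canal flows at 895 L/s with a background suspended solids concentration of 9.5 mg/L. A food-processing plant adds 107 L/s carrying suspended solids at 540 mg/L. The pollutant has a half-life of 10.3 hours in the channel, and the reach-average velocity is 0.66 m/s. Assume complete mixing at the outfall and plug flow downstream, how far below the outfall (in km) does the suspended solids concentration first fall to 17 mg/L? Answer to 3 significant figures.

After mixing, C = (895.0·9.500 + 107.0·540.0) / 1002 = 66280/1002 = 66.15 mg/L.
Half-life 10.3 h → k = ln 2 / 10.3 = 0.06730 h⁻¹ = 1.615 d⁻¹.
Set 66.15·exp(−k·t) = 17 → t = ln(66.15/17)/k = 72680 s = 20.19 h.
Distance = v·t = 0.66·72680 = 47970 m = 47.97 km.

48.0 km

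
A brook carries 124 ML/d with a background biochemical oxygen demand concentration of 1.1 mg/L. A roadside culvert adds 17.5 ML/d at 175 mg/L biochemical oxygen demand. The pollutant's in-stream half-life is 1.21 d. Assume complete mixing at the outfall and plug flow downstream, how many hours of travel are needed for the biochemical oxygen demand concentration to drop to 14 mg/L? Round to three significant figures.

After mixing, C = (124.0·1.100 + 17.50·175.0) / 141.5 = 3199/141.5 = 22.61 mg/L.
Half-life 1.21 d → k = ln 2 / 1.21 = 0.5728 d⁻¹.
22.61·exp(−k·t) = 14 → t = ln(22.61/14)/k = 72280 s = 20.08 h.

20.1 h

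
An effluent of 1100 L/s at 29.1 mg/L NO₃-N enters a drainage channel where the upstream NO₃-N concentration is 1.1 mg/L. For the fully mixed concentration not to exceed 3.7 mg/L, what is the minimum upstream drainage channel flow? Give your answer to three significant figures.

10700 L/s

Set C_mix = 3.7: (Q·1.100 + 1100·29.10) / (Q + 1100) = 3.7
→ Q = 1100·(29.10 − 3.7)/(3.7 − 1.100) = 10750 L/s.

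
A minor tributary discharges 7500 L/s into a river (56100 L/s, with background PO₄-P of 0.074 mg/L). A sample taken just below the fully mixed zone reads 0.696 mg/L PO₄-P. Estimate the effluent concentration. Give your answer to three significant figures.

Mass balance: 56100·0.07400 + 7500·Cₑ = 63600·0.6960
→ Cₑ = (63600·0.6960 − 56100·0.07400) / 7500 = 5.349 mg/L.

5.35 mg/L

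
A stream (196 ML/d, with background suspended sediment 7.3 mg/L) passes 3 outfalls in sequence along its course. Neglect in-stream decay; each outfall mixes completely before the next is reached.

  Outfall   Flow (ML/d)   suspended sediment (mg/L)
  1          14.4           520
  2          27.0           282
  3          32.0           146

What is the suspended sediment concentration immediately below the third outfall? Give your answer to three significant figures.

78.7 mg/L

Below outfall 1: Q → 210.4 ML/d, C = (196.0·7.300 + 14.40·520.0)/210.4 = 42.39 mg/L.
Below outfall 2: Q → 237.4 ML/d, C = (210.4·42.39 + 27.00·282.0)/237.4 = 69.64 mg/L.
Below outfall 3: Q → 269.4 ML/d, C = (237.4·69.64 + 32.00·146.0)/269.4 = 78.71 mg/L.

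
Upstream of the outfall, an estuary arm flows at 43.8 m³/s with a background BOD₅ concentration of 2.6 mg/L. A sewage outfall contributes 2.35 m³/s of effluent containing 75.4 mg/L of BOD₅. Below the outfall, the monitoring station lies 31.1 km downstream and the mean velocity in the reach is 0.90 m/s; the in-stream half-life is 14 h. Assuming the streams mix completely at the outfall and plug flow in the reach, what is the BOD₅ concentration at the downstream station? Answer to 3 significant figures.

3.92 mg/L

Mixed concentration C = ΣQC/ΣQ = (43.80·2.600 + 2.350·75.40) / 46.15 = 291.1/46.15 = 6.307 mg/L.
Travel time t = 31.1·1000 / 0.90 = 34560 s = 9.599 h.
Half-life 14 h → k = ln 2 / 14 = 0.04951 h⁻¹ = 1.188 d⁻¹.
Applying C = C₀e^(−kt): 6.307 × 0.6217 = 3.921 mg/L.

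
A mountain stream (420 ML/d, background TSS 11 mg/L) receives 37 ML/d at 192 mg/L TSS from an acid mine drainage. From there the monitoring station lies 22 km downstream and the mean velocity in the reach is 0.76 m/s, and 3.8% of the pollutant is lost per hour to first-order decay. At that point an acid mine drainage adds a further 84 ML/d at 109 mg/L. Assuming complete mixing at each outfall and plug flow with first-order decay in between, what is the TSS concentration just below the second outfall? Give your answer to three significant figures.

Mixed concentration C = ΣQC/ΣQ = (420.0·11.00 + 37.00·192.0) / 457.0 = 11720/457.0 = 25.65 mg/L; combined flow 457.0 ML/d.
Travel time t = 22·1000 / 0.76 = 28950 s = 8.041 h.
3.8%/h lost → k = −ln(1 − 0.038) = 0.03874 h⁻¹.
After decay, C = 25.65 × e^(−kt) = 25.65 × 0.7323 = 18.79 mg/L.
At the second outfall, C = (457.0·18.79 + 84.00·109.0) / (457.0 + 84.00) = 32.79 mg/L.

32.8 mg/L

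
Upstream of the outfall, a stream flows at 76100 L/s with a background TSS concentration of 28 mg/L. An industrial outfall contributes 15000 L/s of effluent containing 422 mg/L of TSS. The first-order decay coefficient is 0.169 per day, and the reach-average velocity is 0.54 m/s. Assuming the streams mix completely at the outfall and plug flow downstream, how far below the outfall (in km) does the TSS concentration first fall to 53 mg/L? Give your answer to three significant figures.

Conservation of mass: C = (76100·28.00 + 15000·422.0) / 91100 = 8461000/91100 = 92.87 mg/L.
Set 92.87·exp(−k·t) = 53 → t = ln(92.87/53)/k = 286800 s = 79.66 h.
Distance = v·t = 0.54·286800 = 154900 m = 154.9 km.

155 km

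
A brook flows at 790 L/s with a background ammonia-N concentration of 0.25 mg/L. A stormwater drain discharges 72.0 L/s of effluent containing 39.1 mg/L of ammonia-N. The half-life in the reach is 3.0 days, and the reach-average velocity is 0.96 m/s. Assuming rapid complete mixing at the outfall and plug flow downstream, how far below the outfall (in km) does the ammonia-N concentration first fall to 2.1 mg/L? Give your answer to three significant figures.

After mixing, C = (790.0·0.2500 + 72.00·39.10) / 862.0 = 3013/862.0 = 3.495 mg/L.
Half-life 3.0 d → k = ln 2 / 3.0 = 0.2310 d⁻¹.
Set 3.495·exp(−k·t) = 2.1 → t = ln(3.495/2.1)/k = 190500 s = 52.91 h.
Distance = v·t = 0.96·190500 = 182900 m = 182.9 km.

183 km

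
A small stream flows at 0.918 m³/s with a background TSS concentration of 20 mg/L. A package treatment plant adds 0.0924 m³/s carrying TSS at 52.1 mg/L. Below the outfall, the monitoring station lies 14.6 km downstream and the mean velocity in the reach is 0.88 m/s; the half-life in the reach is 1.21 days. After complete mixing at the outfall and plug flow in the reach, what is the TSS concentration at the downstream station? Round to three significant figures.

20.5 mg/L

Mass balance: C = (0.9180·20.00 + 0.09240·52.10) / 1.010 = 23.17/1.010 = 22.94 mg/L.
Travel time t = 14.6·1000 / 0.88 = 16590 s = 4.609 h.
Half-life 1.21 d → k = ln 2 / 1.21 = 0.5728 d⁻¹.
First-order decay: C = 22.94·exp(−k·t) = 22.94·0.8958 = 20.55 mg/L.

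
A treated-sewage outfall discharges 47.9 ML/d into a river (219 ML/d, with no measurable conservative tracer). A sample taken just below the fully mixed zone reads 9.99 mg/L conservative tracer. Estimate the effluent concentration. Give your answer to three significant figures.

55.7 mg/L

Mass balance: 219.0·0 + 47.90·Cₑ = 266.9·9.990
→ Cₑ = (266.9·9.990 − 219.0·0) / 47.90 = 55.66 mg/L.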